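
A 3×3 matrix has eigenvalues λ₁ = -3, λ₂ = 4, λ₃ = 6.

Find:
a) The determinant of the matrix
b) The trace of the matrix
det = -72, trace = 7

Two standard eigenvalue identities:
- det(A) equals the product of the eigenvalues (counted with multiplicity).
- trace(A) equals the sum of the eigenvalues.
det(A) = (-3)*(4)*(6) = -72.
trace(A) = -3 + 4 + 6 = 7.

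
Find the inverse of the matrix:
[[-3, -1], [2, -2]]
[[-1/4, 1/8], [-1/4, -3/8]]

For [[a,b],[c,d]], inverse = (1/det)·[[d,-b],[-c,a]]
det = -3·-2 - -1·2 = 8
Inverse = (1/8)·[[-2, 1], [-2, -3]]
        = [[-1/4, 1/8], [-1/4, -3/8]]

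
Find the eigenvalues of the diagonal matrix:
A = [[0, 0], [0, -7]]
λ₁ = 0, λ₂ = -7

The characteristic polynomial of A is det(A - λI) = (0 - λ)(-7 - λ) = 0.
The roots are λ = 0 and λ = -7, so the eigenvalues are the diagonal entries.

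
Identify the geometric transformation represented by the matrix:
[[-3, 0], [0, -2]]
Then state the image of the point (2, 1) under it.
non-uniform scaling by (-3, -2); image of (2, 1) is (-6, -2)

This is diagonal with distinct entries, so it scales the x-axis by -3 and the y-axis by -2.
The matrix [[-3, 0], [0, -2]] represents: non-uniform scaling by (-3, -2).
Applying it to (2, 1): [-3·2 + 0·1, 0·2 + -2·1] = (-6, -2).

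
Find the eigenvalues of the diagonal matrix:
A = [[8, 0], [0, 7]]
λ₁ = 8, λ₂ = 7

The characteristic polynomial of A is det(A - λI) = (8 - λ)(7 - λ) = 0.
The roots are λ = 8 and λ = 7, so the eigenvalues are the diagonal entries.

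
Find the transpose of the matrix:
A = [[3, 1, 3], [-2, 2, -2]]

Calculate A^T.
[[3, -2], [1, 2], [3, -2]]

The transpose sends entry (i,j) to (j,i); rows become columns.
Row 0 of A: [3, 1, 3] -> column 0 of A^T.
Row 1 of A: [-2, 2, -2] -> column 1 of A^T.
A^T = [[3, -2], [1, 2], [3, -2]]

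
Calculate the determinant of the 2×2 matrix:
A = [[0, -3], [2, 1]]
6

For A = [[a, b], [c, d]], det(A) = a*d - b*c.
det(A) = (0)*(1) - (-3)*(2) = 0 - -6 = 6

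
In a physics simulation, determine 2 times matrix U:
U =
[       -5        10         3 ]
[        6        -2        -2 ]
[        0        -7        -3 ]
2U =
[      -10        20         6 ]
[       12        -4        -4 ]
[        0       -14        -6 ]

Scalar multiplication is elementwise: (2U)[i][j] = 2 * U[i][j].
  (2U)[0][0] = 2 * (-5) = -10
  (2U)[0][1] = 2 * (10) = 20
  (2U)[0][2] = 2 * (3) = 6
  (2U)[1][0] = 2 * (6) = 12
  (2U)[1][1] = 2 * (-2) = -4
  (2U)[1][2] = 2 * (-2) = -4
  (2U)[2][0] = 2 * (0) = 0
  (2U)[2][1] = 2 * (-7) = -14
  (2U)[2][2] = 2 * (-3) = -6
2U =
[      -10        20         6 ]
[       12        -4        -4 ]
[        0       -14        -6 ]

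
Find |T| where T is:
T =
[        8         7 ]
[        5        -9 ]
det(T) = -107

For a 2×2 matrix [[a, b], [c, d]], det = a*d - b*c.
det(T) = (8)*(-9) - (7)*(5) = -72 - 35 = -107.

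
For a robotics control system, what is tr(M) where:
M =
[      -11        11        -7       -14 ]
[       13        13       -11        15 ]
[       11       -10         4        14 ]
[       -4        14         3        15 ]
tr(M) = -11 + 13 + 4 + 15 = 21

The trace of a square matrix is the sum of its diagonal entries.
Diagonal entries of M: M[0][0] = -11, M[1][1] = 13, M[2][2] = 4, M[3][3] = 15.
tr(M) = -11 + 13 + 4 + 15 = 21.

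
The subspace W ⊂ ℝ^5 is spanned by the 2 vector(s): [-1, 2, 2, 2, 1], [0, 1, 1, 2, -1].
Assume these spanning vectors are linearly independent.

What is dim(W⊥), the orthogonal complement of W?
dim(W⊥) = 3

For any subspace W of ℝ^n, dim(W) + dim(W⊥) = n (the whole-space dimension).
Here the given 2 vectors are linearly independent, so dim(W) = 2.
Thus dim(W⊥) = n - dim(W) = 5 - 2 = 3.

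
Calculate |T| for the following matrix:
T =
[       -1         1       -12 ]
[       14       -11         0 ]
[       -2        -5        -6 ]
det(T) = 1122

Expand along row 0 (cofactor expansion): det(T) = a*(e*i - f*h) - b*(d*i - f*g) + c*(d*h - e*g), where the 3×3 is [[a, b, c], [d, e, f], [g, h, i]].
Minor M_00 = (-11)*(-6) - (0)*(-5) = 66 - 0 = 66.
Minor M_01 = (14)*(-6) - (0)*(-2) = -84 - 0 = -84.
Minor M_02 = (14)*(-5) - (-11)*(-2) = -70 - 22 = -92.
det(T) = (-1)*(66) - (1)*(-84) + (-12)*(-92) = -66 + 84 + 1104 = 1122.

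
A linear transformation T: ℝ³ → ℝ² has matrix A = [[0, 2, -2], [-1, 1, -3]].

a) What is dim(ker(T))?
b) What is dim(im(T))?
dim(ker) = 1, dim(im) = 2

The two rows are not scalar multiples of one another (no single k satisfies row 2 = k × row 1), so they are linearly independent.
Thus rank(A) = 2.
dim(im(T)) = rank(A) = 2.
By the rank-nullity theorem applied to T: ℝ³ → ℝ², rank(A) + nullity(A) = 3 (the domain dimension), so dim(ker(T)) = 3 - 2 = 1.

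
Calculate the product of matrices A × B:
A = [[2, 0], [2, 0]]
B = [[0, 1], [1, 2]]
[[0, 2], [0, 2]]

Matrix multiplication:
C[0][0] = 2×0 + 0×1 = 0
C[0][1] = 2×1 + 0×2 = 2
C[1][0] = 2×0 + 0×1 = 0
C[1][1] = 2×1 + 0×2 = 2
Result: [[0, 2], [0, 2]]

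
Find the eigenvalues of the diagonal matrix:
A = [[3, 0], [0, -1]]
λ₁ = 3, λ₂ = -1

The characteristic polynomial of A is det(A - λI) = (3 - λ)(-1 - λ) = 0.
The roots are λ = 3 and λ = -1, so the eigenvalues are the diagonal entries.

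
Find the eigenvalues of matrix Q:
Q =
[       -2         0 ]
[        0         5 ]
λ = -2, 5

Solve det(Q - λI) = 0. For a 2×2 matrix the characteristic equation is λ² - (trace)λ + det = 0.
trace(Q) = a + d = -2 + 5 = 3.
det(Q) = a*d - b*c = (-2)*(5) - (0)*(0) = -10 - 0 = -10.
Characteristic equation: λ² - (3)λ + (-10) = 0.
Discriminant = (3)² - 4*(-10) = 9 + 40 = 49.
λ = (3 ± √49) / 2 = (3 ± 7) / 2 = -2, 5.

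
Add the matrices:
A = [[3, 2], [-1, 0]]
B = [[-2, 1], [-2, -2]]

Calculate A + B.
[[1, 3], [-3, -2]]

Add corresponding elements:
(3)+(-2)=1
(2)+(1)=3
(-1)+(-2)=-3
(0)+(-2)=-2
A + B = [[1, 3], [-3, -2]]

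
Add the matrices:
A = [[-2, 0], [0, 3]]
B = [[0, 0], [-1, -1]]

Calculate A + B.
[[-2, 0], [-1, 2]]

Add corresponding elements:
(-2)+(0)=-2
(0)+(0)=0
(0)+(-1)=-1
(3)+(-1)=2
A + B = [[-2, 0], [-1, 2]]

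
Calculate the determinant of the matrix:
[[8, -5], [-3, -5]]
-55

For a 2×2 matrix [[a, b], [c, d]], det = ad - bc
det = (8)(-5) - (-5)(-3) = -40 - 15 = -55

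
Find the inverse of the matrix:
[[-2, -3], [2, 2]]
[[1, 3/2], [-1, -1]]

For [[a,b],[c,d]], inverse = (1/det)·[[d,-b],[-c,a]]
det = -2·2 - -3·2 = 2
Inverse = (1/2)·[[2, 3], [-2, -2]]
        = [[1, 3/2], [-1, -1]]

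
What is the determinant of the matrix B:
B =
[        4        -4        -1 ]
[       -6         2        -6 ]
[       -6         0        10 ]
det(B) = -316

Expand along row 0 (cofactor expansion): det(B) = a*(e*i - f*h) - b*(d*i - f*g) + c*(d*h - e*g), where the 3×3 is [[a, b, c], [d, e, f], [g, h, i]].
Minor M_00 = (2)*(10) - (-6)*(0) = 20 - 0 = 20.
Minor M_01 = (-6)*(10) - (-6)*(-6) = -60 - 36 = -96.
Minor M_02 = (-6)*(0) - (2)*(-6) = 0 + 12 = 12.
det(B) = (4)*(20) - (-4)*(-96) + (-1)*(12) = 80 - 384 - 12 = -316.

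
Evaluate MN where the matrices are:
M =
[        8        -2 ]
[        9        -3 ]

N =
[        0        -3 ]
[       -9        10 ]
MN =
[       18       -44 ]
[       27       -57 ]

Matrix multiplication: (MN)[i][j] = sum over k of M[i][k] * N[k][j].
  (MN)[0][0] = (8)*(0) + (-2)*(-9) = 18
  (MN)[0][1] = (8)*(-3) + (-2)*(10) = -44
  (MN)[1][0] = (9)*(0) + (-3)*(-9) = 27
  (MN)[1][1] = (9)*(-3) + (-3)*(10) = -57
MN =
[       18       -44 ]
[       27       -57 ]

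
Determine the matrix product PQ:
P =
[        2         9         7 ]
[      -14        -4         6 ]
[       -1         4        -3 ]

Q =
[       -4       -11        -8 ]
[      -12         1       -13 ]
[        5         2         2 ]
PQ =
[      -81         1      -119 ]
[      134       162       176 ]
[      -59         9       -50 ]

Matrix multiplication: (PQ)[i][j] = sum over k of P[i][k] * Q[k][j].
  (PQ)[0][0] = (2)*(-4) + (9)*(-12) + (7)*(5) = -81
  (PQ)[0][1] = (2)*(-11) + (9)*(1) + (7)*(2) = 1
  (PQ)[0][2] = (2)*(-8) + (9)*(-13) + (7)*(2) = -119
  (PQ)[1][0] = (-14)*(-4) + (-4)*(-12) + (6)*(5) = 134
  (PQ)[1][1] = (-14)*(-11) + (-4)*(1) + (6)*(2) = 162
  (PQ)[1][2] = (-14)*(-8) + (-4)*(-13) + (6)*(2) = 176
  (PQ)[2][0] = (-1)*(-4) + (4)*(-12) + (-3)*(5) = -59
  (PQ)[2][1] = (-1)*(-11) + (4)*(1) + (-3)*(2) = 9
  (PQ)[2][2] = (-1)*(-8) + (4)*(-13) + (-3)*(2) = -50
PQ =
[      -81         1      -119 ]
[      134       162       176 ]
[      -59         9       -50 ]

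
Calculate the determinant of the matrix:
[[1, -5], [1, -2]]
3

For a 2×2 matrix [[a, b], [c, d]], det = ad - bc
det = (1)(-2) - (-5)(1) = -2 - -5 = 3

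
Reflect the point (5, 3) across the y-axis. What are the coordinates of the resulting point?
(-5, 3)

Reflection across y-axis: (5, 3) → (-5, 3)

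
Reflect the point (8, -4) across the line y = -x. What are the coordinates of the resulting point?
(4, -8)

Reflection across line y = -x: (8, -4) → (4, -8)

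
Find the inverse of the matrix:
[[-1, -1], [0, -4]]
[[-1, 1/4], [0, -1/4]]

For [[a,b],[c,d]], inverse = (1/det)·[[d,-b],[-c,a]]
det = -1·-4 - -1·0 = 4
Inverse = (1/4)·[[-4, 1], [0, -1]]
        = [[-1, 1/4], [0, -1/4]]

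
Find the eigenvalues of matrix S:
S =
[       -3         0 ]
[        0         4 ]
λ = -3, 4

Solve det(S - λI) = 0. For a 2×2 matrix the characteristic equation is λ² - (trace)λ + det = 0.
trace(S) = a + d = -3 + 4 = 1.
det(S) = a*d - b*c = (-3)*(4) - (0)*(0) = -12 - 0 = -12.
Characteristic equation: λ² - (1)λ + (-12) = 0.
Discriminant = (1)² - 4*(-12) = 1 + 48 = 49.
λ = (1 ± √49) / 2 = (1 ± 7) / 2 = -3, 4.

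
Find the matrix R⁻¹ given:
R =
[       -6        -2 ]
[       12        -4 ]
det(R) = 48
R⁻¹ =
[    -1/12      1/24 ]
[     -1/4      -1/8 ]

For a 2×2 matrix R = [[a, b], [c, d]] with det(R) ≠ 0, R⁻¹ = (1/det(R)) * [[d, -b], [-c, a]].
det(R) = (-6)*(-4) - (-2)*(12) = 24 + 24 = 48.
R⁻¹ = (1/48) * [[-4, 2], [-12, -6]].
Dividing each entry by 48 and reducing:
R⁻¹ =
[    -1/12      1/24 ]
[     -1/4      -1/8 ]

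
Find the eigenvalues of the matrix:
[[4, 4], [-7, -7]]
λ = -3 and λ = 0

Characteristic equation: det(A - λI) = 0
λ² - (trace)λ + (det) = 0
λ² - (-3)λ + (0) = 0
λ² + 3λ + 0 = 0
Solving: λ = -3, 0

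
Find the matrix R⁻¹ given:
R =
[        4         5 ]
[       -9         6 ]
det(R) = 69
R⁻¹ =
[     2/23     -5/69 ]
[     3/23      4/69 ]

For a 2×2 matrix R = [[a, b], [c, d]] with det(R) ≠ 0, R⁻¹ = (1/det(R)) * [[d, -b], [-c, a]].
det(R) = (4)*(6) - (5)*(-9) = 24 + 45 = 69.
R⁻¹ = (1/69) * [[6, -5], [9, 4]].
Dividing each entry by 69 and reducing:
R⁻¹ =
[     2/23     -5/69 ]
[     3/23      4/69 ]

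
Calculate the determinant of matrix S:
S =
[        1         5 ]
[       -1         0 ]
det(S) = 5

For a 2×2 matrix [[a, b], [c, d]], det = a*d - b*c.
det(S) = (1)*(0) - (5)*(-1) = 0 + 5 = 5.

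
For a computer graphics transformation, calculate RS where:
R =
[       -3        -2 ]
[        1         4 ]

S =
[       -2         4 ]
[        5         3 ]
RS =
[       -4       -18 ]
[       18        16 ]

Matrix multiplication: (RS)[i][j] = sum over k of R[i][k] * S[k][j].
  (RS)[0][0] = (-3)*(-2) + (-2)*(5) = -4
  (RS)[0][1] = (-3)*(4) + (-2)*(3) = -18
  (RS)[1][0] = (1)*(-2) + (4)*(5) = 18
  (RS)[1][1] = (1)*(4) + (4)*(3) = 16
RS =
[       -4       -18 ]
[       18        16 ]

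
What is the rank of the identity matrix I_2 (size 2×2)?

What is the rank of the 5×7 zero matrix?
rank(I_2) = 2, rank(0) = 0

The identity I_2 has 2 columns that are the standard basis vectors e_1, …, e_2. These are linearly independent, so all 2 columns are pivots and rank(I_2) = 2.
The 5×7 zero matrix has every entry zero, so every row is the zero row and there are no pivots; rank(0) = 0.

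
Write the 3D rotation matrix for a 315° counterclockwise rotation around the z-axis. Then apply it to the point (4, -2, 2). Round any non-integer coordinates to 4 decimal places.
R = [[√2/2, √2/2, 0], [-√2/2, √2/2, 0], [0, 0, 1]]; R·(4, -2, 2) = (1.4142, -4.2426, 2.0000)

Rotation matrix for 315° around z-axis:
cos(315°) = √2/2, sin(315°) = -√2/2
R = [[√2/2, √2/2, 0], [-√2/2, √2/2, 0], [0, 0, 1]]
Apply to (4, -2, 2): R·[4, -2, 2]ᵀ = (1.4142, -4.2426, 2.0000)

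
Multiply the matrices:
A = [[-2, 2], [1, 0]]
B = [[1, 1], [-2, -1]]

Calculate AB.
[[-6, -4], [1, 1]]

Each entry (i,j) of AB = sum over k of A[i][k]*B[k][j].
(AB)[0][0] = (-2)*(1) + (2)*(-2) = -6
(AB)[0][1] = (-2)*(1) + (2)*(-1) = -4
(AB)[1][0] = (1)*(1) + (0)*(-2) = 1
(AB)[1][1] = (1)*(1) + (0)*(-1) = 1
AB = [[-6, -4], [1, 1]]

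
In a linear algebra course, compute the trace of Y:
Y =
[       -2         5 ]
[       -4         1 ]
tr(Y) = -2 + 1 = -1

The trace of a square matrix is the sum of its diagonal entries.
Diagonal entries of Y: Y[0][0] = -2, Y[1][1] = 1.
tr(Y) = -2 + 1 = -1.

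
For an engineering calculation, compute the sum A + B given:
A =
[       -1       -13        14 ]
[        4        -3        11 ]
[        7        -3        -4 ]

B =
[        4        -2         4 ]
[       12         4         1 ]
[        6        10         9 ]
A + B =
[        3       -15        18 ]
[       16         1        12 ]
[       13         7         5 ]

Matrix addition is elementwise: (A+B)[i][j] = A[i][j] + B[i][j].
  (A+B)[0][0] = (-1) + (4) = 3
  (A+B)[0][1] = (-13) + (-2) = -15
  (A+B)[0][2] = (14) + (4) = 18
  (A+B)[1][0] = (4) + (12) = 16
  (A+B)[1][1] = (-3) + (4) = 1
  (A+B)[1][2] = (11) + (1) = 12
  (A+B)[2][0] = (7) + (6) = 13
  (A+B)[2][1] = (-3) + (10) = 7
  (A+B)[2][2] = (-4) + (9) = 5
A + B =
[        3       -15        18 ]
[       16         1        12 ]
[       13         7         5 ]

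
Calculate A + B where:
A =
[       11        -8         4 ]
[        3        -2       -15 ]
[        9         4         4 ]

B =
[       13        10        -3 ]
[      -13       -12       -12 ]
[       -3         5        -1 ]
A + B =
[       24         2         1 ]
[      -10       -14       -27 ]
[        6         9         3 ]

Matrix addition is elementwise: (A+B)[i][j] = A[i][j] + B[i][j].
  (A+B)[0][0] = (11) + (13) = 24
  (A+B)[0][1] = (-8) + (10) = 2
  (A+B)[0][2] = (4) + (-3) = 1
  (A+B)[1][0] = (3) + (-13) = -10
  (A+B)[1][1] = (-2) + (-12) = -14
  (A+B)[1][2] = (-15) + (-12) = -27
  (A+B)[2][0] = (9) + (-3) = 6
  (A+B)[2][1] = (4) + (5) = 9
  (A+B)[2][2] = (4) + (-1) = 3
A + B =
[       24         2         1 ]
[      -10       -14       -27 ]
[        6         9         3 ]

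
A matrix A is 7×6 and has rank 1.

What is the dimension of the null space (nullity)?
5

The rank-nullity theorem for an m×n matrix states:
rank(A) + nullity(A) = n (the number of columns).
Here n = 6 and rank(A) = 1, so nullity(A) = 6 - 1 = 5.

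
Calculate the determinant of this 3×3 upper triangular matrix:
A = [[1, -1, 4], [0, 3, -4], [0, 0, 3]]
9

The determinant of a triangular matrix is the product of its diagonal entries (the off-diagonal entries above the diagonal do not affect it).
det(A) = (1) * (3) * (3) = 9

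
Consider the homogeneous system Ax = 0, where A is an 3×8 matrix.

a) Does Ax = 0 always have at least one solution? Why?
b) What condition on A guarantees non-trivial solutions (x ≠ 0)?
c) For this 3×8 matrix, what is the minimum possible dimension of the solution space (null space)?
a) Yes, x = 0 is always a solution. b) When A has linearly dependent columns (rank < n). c) Minimum nullity = 5.

a) x = 0 satisfies A·0 = 0, so the zero vector is always a solution.
b) Non-trivial solutions exist iff the columns of A are linearly dependent, equivalently rank(A) < n (the number of columns).
c) By rank-nullity, rank(A) + nullity(A) = n = 8. Since A has only 3 rows, rank(A) ≤ 3, so nullity(A) ≥ 8 - 3 = 5.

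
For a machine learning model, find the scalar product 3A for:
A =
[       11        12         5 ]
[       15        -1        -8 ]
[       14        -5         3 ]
3A =
[       33        36        15 ]
[       45        -3       -24 ]
[       42       -15         9 ]

Scalar multiplication is elementwise: (3A)[i][j] = 3 * A[i][j].
  (3A)[0][0] = 3 * (11) = 33
  (3A)[0][1] = 3 * (12) = 36
  (3A)[0][2] = 3 * (5) = 15
  (3A)[1][0] = 3 * (15) = 45
  (3A)[1][1] = 3 * (-1) = -3
  (3A)[1][2] = 3 * (-8) = -24
  (3A)[2][0] = 3 * (14) = 42
  (3A)[2][1] = 3 * (-5) = -15
  (3A)[2][2] = 3 * (3) = 9
3A =
[       33        36        15 ]
[       45        -3       -24 ]
[       42       -15         9 ]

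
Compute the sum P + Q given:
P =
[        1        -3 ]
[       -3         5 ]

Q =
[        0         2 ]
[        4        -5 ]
P + Q =
[        1        -1 ]
[        1         0 ]

Matrix addition is elementwise: (P+Q)[i][j] = P[i][j] + Q[i][j].
  (P+Q)[0][0] = (1) + (0) = 1
  (P+Q)[0][1] = (-3) + (2) = -1
  (P+Q)[1][0] = (-3) + (4) = 1
  (P+Q)[1][1] = (5) + (-5) = 0
P + Q =
[        1        -1 ]
[        1         0 ]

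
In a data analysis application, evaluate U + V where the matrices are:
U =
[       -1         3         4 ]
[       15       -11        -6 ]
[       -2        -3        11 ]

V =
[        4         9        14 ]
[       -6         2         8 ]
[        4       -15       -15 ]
U + V =
[        3        12        18 ]
[        9        -9         2 ]
[        2       -18        -4 ]

Matrix addition is elementwise: (U+V)[i][j] = U[i][j] + V[i][j].
  (U+V)[0][0] = (-1) + (4) = 3
  (U+V)[0][1] = (3) + (9) = 12
  (U+V)[0][2] = (4) + (14) = 18
  (U+V)[1][0] = (15) + (-6) = 9
  (U+V)[1][1] = (-11) + (2) = -9
  (U+V)[1][2] = (-6) + (8) = 2
  (U+V)[2][0] = (-2) + (4) = 2
  (U+V)[2][1] = (-3) + (-15) = -18
  (U+V)[2][2] = (11) + (-15) = -4
U + V =
[        3        12        18 ]
[        9        -9         2 ]
[        2       -18        -4 ]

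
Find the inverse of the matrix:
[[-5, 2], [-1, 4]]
[[-2/9, 1/9], [-1/18, 5/18]]

For [[a,b],[c,d]], inverse = (1/det)·[[d,-b],[-c,a]]
det = -5·4 - 2·-1 = -18
Inverse = (1/-18)·[[4, -2], [1, -5]]
        = [[-2/9, 1/9], [-1/18, 5/18]]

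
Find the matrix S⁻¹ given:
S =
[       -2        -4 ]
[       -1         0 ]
det(S) = -4
S⁻¹ =
[        0        -1 ]
[     -1/4       1/2 ]

For a 2×2 matrix S = [[a, b], [c, d]] with det(S) ≠ 0, S⁻¹ = (1/det(S)) * [[d, -b], [-c, a]].
det(S) = (-2)*(0) - (-4)*(-1) = 0 - 4 = -4.
S⁻¹ = (1/-4) * [[0, 4], [1, -2]].
Dividing each entry by -4 and reducing:
S⁻¹ =
[        0        -1 ]
[     -1/4       1/2 ]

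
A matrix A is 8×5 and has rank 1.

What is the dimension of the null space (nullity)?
4

The rank-nullity theorem for an m×n matrix states:
rank(A) + nullity(A) = n (the number of columns).
Here n = 5 and rank(A) = 1, so nullity(A) = 5 - 1 = 4.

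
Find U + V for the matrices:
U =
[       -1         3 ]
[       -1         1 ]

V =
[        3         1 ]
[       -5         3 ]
U + V =
[        2         4 ]
[       -6         4 ]

Matrix addition is elementwise: (U+V)[i][j] = U[i][j] + V[i][j].
  (U+V)[0][0] = (-1) + (3) = 2
  (U+V)[0][1] = (3) + (1) = 4
  (U+V)[1][0] = (-1) + (-5) = -6
  (U+V)[1][1] = (1) + (3) = 4
U + V =
[        2         4 ]
[       -6         4 ]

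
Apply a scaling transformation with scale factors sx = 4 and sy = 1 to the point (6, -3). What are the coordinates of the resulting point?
(24, -3)

Scaling matrix:
[[4, 0], [0, 1]]
Result: (6 × 4, -3 × 1) = (24, -3)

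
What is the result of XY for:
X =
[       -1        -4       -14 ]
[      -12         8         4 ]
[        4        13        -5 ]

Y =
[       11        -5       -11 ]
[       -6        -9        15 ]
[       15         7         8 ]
XY =
[     -197       -57      -161 ]
[     -120        16       284 ]
[     -109      -172       111 ]

Matrix multiplication: (XY)[i][j] = sum over k of X[i][k] * Y[k][j].
  (XY)[0][0] = (-1)*(11) + (-4)*(-6) + (-14)*(15) = -197
  (XY)[0][1] = (-1)*(-5) + (-4)*(-9) + (-14)*(7) = -57
  (XY)[0][2] = (-1)*(-11) + (-4)*(15) + (-14)*(8) = -161
  (XY)[1][0] = (-12)*(11) + (8)*(-6) + (4)*(15) = -120
  (XY)[1][1] = (-12)*(-5) + (8)*(-9) + (4)*(7) = 16
  (XY)[1][2] = (-12)*(-11) + (8)*(15) + (4)*(8) = 284
  (XY)[2][0] = (4)*(11) + (13)*(-6) + (-5)*(15) = -109
  (XY)[2][1] = (4)*(-5) + (13)*(-9) + (-5)*(7) = -172
  (XY)[2][2] = (4)*(-11) + (13)*(15) + (-5)*(8) = 111
XY =
[     -197       -57      -161 ]
[     -120        16       284 ]
[     -109      -172       111 ]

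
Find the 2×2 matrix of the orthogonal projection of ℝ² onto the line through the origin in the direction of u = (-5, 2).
[[25/29, -10/29], [-10/29, 4/29]]

The orthogonal projection onto the line spanned by a nonzero vector u = (a, b) has matrix P = (u uᵀ) / (uᵀ u) = (1/(a² + b²)) · [[a², ab], [ab, b²]].
Here u = (-5, 2), so a² + b² = 25 + 4 = 29.
P = (1/29) · [[25, -10], [-10, 4]] = [[25/29, -10/29], [-10/29, 4/29]].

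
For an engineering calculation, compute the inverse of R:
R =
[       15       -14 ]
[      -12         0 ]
det(R) = -168
R⁻¹ =
[        0     -1/12 ]
[    -1/14     -5/56 ]

For a 2×2 matrix R = [[a, b], [c, d]] with det(R) ≠ 0, R⁻¹ = (1/det(R)) * [[d, -b], [-c, a]].
det(R) = (15)*(0) - (-14)*(-12) = 0 - 168 = -168.
R⁻¹ = (1/-168) * [[0, 14], [12, 15]].
Dividing each entry by -168 and reducing:
R⁻¹ =
[        0     -1/12 ]
[    -1/14     -5/56 ]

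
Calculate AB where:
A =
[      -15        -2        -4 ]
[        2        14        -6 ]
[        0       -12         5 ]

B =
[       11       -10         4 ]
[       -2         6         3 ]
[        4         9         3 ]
AB =
[     -177       102       -78 ]
[      -30        10        32 ]
[       44       -27       -21 ]

Matrix multiplication: (AB)[i][j] = sum over k of A[i][k] * B[k][j].
  (AB)[0][0] = (-15)*(11) + (-2)*(-2) + (-4)*(4) = -177
  (AB)[0][1] = (-15)*(-10) + (-2)*(6) + (-4)*(9) = 102
  (AB)[0][2] = (-15)*(4) + (-2)*(3) + (-4)*(3) = -78
  (AB)[1][0] = (2)*(11) + (14)*(-2) + (-6)*(4) = -30
  (AB)[1][1] = (2)*(-10) + (14)*(6) + (-6)*(9) = 10
  (AB)[1][2] = (2)*(4) + (14)*(3) + (-6)*(3) = 32
  (AB)[2][0] = (0)*(11) + (-12)*(-2) + (5)*(4) = 44
  (AB)[2][1] = (0)*(-10) + (-12)*(6) + (5)*(9) = -27
  (AB)[2][2] = (0)*(4) + (-12)*(3) + (5)*(3) = -21
AB =
[     -177       102       -78 ]
[      -30        10        32 ]
[       44       -27       -21 ]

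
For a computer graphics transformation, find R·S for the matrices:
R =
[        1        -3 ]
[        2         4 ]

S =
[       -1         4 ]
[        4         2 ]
RS =
[      -13        -2 ]
[       14        16 ]

Matrix multiplication: (RS)[i][j] = sum over k of R[i][k] * S[k][j].
  (RS)[0][0] = (1)*(-1) + (-3)*(4) = -13
  (RS)[0][1] = (1)*(4) + (-3)*(2) = -2
  (RS)[1][0] = (2)*(-1) + (4)*(4) = 14
  (RS)[1][1] = (2)*(4) + (4)*(2) = 16
RS =
[      -13        -2 ]
[       14        16 ]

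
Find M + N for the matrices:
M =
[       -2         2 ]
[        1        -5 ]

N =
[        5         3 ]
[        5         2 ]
M + N =
[        3         5 ]
[        6        -3 ]

Matrix addition is elementwise: (M+N)[i][j] = M[i][j] + N[i][j].
  (M+N)[0][0] = (-2) + (5) = 3
  (M+N)[0][1] = (2) + (3) = 5
  (M+N)[1][0] = (1) + (5) = 6
  (M+N)[1][1] = (-5) + (2) = -3
M + N =
[        3         5 ]
[        6        -3 ]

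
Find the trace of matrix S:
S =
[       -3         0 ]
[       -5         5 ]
tr(S) = -3 + 5 = 2

The trace of a square matrix is the sum of its diagonal entries.
Diagonal entries of S: S[0][0] = -3, S[1][1] = 5.
tr(S) = -3 + 5 = 2.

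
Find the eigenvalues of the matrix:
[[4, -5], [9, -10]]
λ = -5 and λ = -1

Characteristic equation: det(A - λI) = 0
λ² - (trace)λ + (det) = 0
λ² - (-6)λ + (5) = 0
λ² + 6λ + 5 = 0
Solving: λ = -5, -1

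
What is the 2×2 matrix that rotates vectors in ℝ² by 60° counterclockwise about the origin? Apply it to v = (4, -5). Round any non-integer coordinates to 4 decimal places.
R = [[1/2, -√3/2], [√3/2, 1/2]]; R·v = (6.3301, 0.9641)

A counterclockwise rotation by angle θ in ℝ² has matrix R(θ) = [[cos θ, -sin θ], [sin θ, cos θ]].
For θ = 60°: cos θ = 1/2, sin θ = √3/2.
R(60°) = [[1/2, -√3/2], [√3/2, 1/2]].
R·v = [1/2·4 + (-√3/2)·-5, √3/2·4 + 1/2·-5] = (6.3301, 0.9641).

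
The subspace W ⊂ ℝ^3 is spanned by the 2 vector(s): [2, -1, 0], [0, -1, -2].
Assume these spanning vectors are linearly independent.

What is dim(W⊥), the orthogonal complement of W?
dim(W⊥) = 1

For any subspace W of ℝ^n, dim(W) + dim(W⊥) = n (the whole-space dimension).
Here the given 2 vectors are linearly independent, so dim(W) = 2.
Thus dim(W⊥) = n - dim(W) = 3 - 2 = 1.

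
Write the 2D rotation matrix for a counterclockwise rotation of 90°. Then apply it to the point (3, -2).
R = [[0, -1], [1, 0]]; R·(3, -2) = (2, 3)

Rotation matrix formula: R(θ) = [[cos θ, -sin θ], [sin θ, cos θ]]
For θ = 90°:
cos(90°) = 0
sin(90°) = 1
R = [[0, -1], [1, 0]]
Apply to (3, -2): [0·3 + (-1)·-2, 1·3 + 0·-2] = (2, 3)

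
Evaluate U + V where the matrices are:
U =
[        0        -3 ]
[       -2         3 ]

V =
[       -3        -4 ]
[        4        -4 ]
U + V =
[       -3        -7 ]
[        2        -1 ]

Matrix addition is elementwise: (U+V)[i][j] = U[i][j] + V[i][j].
  (U+V)[0][0] = (0) + (-3) = -3
  (U+V)[0][1] = (-3) + (-4) = -7
  (U+V)[1][0] = (-2) + (4) = 2
  (U+V)[1][1] = (3) + (-4) = -1
U + V =
[       -3        -7 ]
[        2        -1 ]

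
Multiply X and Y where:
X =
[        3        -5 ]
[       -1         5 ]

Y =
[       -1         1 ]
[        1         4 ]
XY =
[       -8       -17 ]
[        6        19 ]

Matrix multiplication: (XY)[i][j] = sum over k of X[i][k] * Y[k][j].
  (XY)[0][0] = (3)*(-1) + (-5)*(1) = -8
  (XY)[0][1] = (3)*(1) + (-5)*(4) = -17
  (XY)[1][0] = (-1)*(-1) + (5)*(1) = 6
  (XY)[1][1] = (-1)*(1) + (5)*(4) = 19
XY =
[       -8       -17 ]
[        6        19 ]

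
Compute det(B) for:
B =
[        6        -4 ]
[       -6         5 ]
det(B) = 6

For a 2×2 matrix [[a, b], [c, d]], det = a*d - b*c.
det(B) = (6)*(5) - (-4)*(-6) = 30 - 24 = 6.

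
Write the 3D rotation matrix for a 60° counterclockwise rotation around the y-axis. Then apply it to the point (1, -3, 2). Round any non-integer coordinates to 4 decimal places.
R = [[1/2, 0, √3/2], [0, 1, 0], [-√3/2, 0, 1/2]]; R·(1, -3, 2) = (2.2321, -3.0000, 0.1340)

Rotation matrix for 60° around y-axis:
cos(60°) = 1/2, sin(60°) = √3/2
R = [[1/2, 0, √3/2], [0, 1, 0], [-√3/2, 0, 1/2]]
Apply to (1, -3, 2): R·[1, -3, 2]ᵀ = (2.2321, -3.0000, 0.1340)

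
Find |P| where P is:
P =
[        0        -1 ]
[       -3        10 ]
det(P) = -3

For a 2×2 matrix [[a, b], [c, d]], det = a*d - b*c.
det(P) = (0)*(10) - (-1)*(-3) = 0 - 3 = -3.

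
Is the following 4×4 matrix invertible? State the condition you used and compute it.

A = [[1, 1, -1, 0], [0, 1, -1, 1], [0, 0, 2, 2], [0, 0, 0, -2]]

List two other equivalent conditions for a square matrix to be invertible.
Yes, invertible; det(A) = -4 ≠ 0. Equivalent conditions: rank(A) = 4; Ax = 0 has only the trivial solution; 0 is not an eigenvalue; the columns of A are linearly independent.

To check invertibility, compute det(A).
The given matrix is triangular, so det(A) equals the product of its diagonal entries = -4 ≠ 0.
Since det(A) ≠ 0, A is invertible.
Equivalent conditions for a square matrix A to be invertible:
- rank(A) = 4 (full rank).
- The homogeneous system Ax = 0 has only the trivial solution x = 0.
- 0 is not an eigenvalue of A.
- The columns (equivalently rows) of A are linearly independent.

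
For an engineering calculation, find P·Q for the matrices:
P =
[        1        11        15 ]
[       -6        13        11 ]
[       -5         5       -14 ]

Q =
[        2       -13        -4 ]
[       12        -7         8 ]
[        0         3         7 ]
PQ =
[      134       -45       189 ]
[      144        20       205 ]
[       50       -12       -38 ]

Matrix multiplication: (PQ)[i][j] = sum over k of P[i][k] * Q[k][j].
  (PQ)[0][0] = (1)*(2) + (11)*(12) + (15)*(0) = 134
  (PQ)[0][1] = (1)*(-13) + (11)*(-7) + (15)*(3) = -45
  (PQ)[0][2] = (1)*(-4) + (11)*(8) + (15)*(7) = 189
  (PQ)[1][0] = (-6)*(2) + (13)*(12) + (11)*(0) = 144
  (PQ)[1][1] = (-6)*(-13) + (13)*(-7) + (11)*(3) = 20
  (PQ)[1][2] = (-6)*(-4) + (13)*(8) + (11)*(7) = 205
  (PQ)[2][0] = (-5)*(2) + (5)*(12) + (-14)*(0) = 50
  (PQ)[2][1] = (-5)*(-13) + (5)*(-7) + (-14)*(3) = -12
  (PQ)[2][2] = (-5)*(-4) + (5)*(8) + (-14)*(7) = -38
PQ =
[      134       -45       189 ]
[      144        20       205 ]
[       50       -12       -38 ]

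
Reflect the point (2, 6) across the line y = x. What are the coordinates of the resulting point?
(6, 2)

Reflection across line y = x: (2, 6) → (6, 2)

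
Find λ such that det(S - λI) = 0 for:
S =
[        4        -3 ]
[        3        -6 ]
λ = -5, 3

Solve det(S - λI) = 0. For a 2×2 matrix the characteristic equation is λ² - (trace)λ + det = 0.
trace(S) = a + d = 4 - 6 = -2.
det(S) = a*d - b*c = (4)*(-6) - (-3)*(3) = -24 + 9 = -15.
Characteristic equation: λ² - (-2)λ + (-15) = 0.
Discriminant = (-2)² - 4*(-15) = 4 + 60 = 64.
λ = (-2 ± √64) / 2 = (-2 ± 8) / 2 = -5, 3.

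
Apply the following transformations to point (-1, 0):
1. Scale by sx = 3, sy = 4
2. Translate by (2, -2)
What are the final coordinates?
(-1, -2)

Step 1: Scale (-1, 0) by (sx, sy) = (3, 4) → (-3, 0)
Step 2: Translate by (2, -2) → (-1, -2)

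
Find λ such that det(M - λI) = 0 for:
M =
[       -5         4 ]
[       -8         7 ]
λ = -1, 3

Solve det(M - λI) = 0. For a 2×2 matrix the characteristic equation is λ² - (trace)λ + det = 0.
trace(M) = a + d = -5 + 7 = 2.
det(M) = a*d - b*c = (-5)*(7) - (4)*(-8) = -35 + 32 = -3.
Characteristic equation: λ² - (2)λ + (-3) = 0.
Discriminant = (2)² - 4*(-3) = 4 + 12 = 16.
λ = (2 ± √16) / 2 = (2 ± 4) / 2 = -1, 3.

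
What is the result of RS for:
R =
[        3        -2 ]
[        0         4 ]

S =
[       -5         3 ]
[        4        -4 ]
RS =
[      -23        17 ]
[       16       -16 ]

Matrix multiplication: (RS)[i][j] = sum over k of R[i][k] * S[k][j].
  (RS)[0][0] = (3)*(-5) + (-2)*(4) = -23
  (RS)[0][1] = (3)*(3) + (-2)*(-4) = 17
  (RS)[1][0] = (0)*(-5) + (4)*(4) = 16
  (RS)[1][1] = (0)*(3) + (4)*(-4) = -16
RS =
[      -23        17 ]
[       16       -16 ]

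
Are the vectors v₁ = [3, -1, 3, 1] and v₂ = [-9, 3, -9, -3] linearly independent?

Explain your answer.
No, linearly dependent (v₂ = -3·v₁)

Check whether there is a scalar k with v₂ = k·v₁.
Comparing components, k = -3 satisfies -3·[3, -1, 3, 1] = [-9, 3, -9, -3].
Since v₂ is a scalar multiple of v₁, the two vectors are linearly dependent.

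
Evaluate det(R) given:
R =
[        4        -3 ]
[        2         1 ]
det(R) = 10

For a 2×2 matrix [[a, b], [c, d]], det = a*d - b*c.
det(R) = (4)*(1) - (-3)*(2) = 4 + 6 = 10.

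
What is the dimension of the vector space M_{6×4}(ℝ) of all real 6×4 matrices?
Dimension = 24

A real 6×4 matrix is determined by its 6·4 = 24 independent entries.
A standard basis is {E_ij : 1 ≤ i ≤ 6, 1 ≤ j ≤ 4}, where E_ij has a 1 in position (i, j) and 0 elsewhere — there are 24 such matrices, and they are linearly independent and span M_{6×4}(ℝ).
Therefore dim(M_{6×4}(ℝ)) = 24.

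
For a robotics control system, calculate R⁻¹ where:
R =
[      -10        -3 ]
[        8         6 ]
det(R) = -36
R⁻¹ =
[     -1/6     -1/12 ]
[      2/9      5/18 ]

For a 2×2 matrix R = [[a, b], [c, d]] with det(R) ≠ 0, R⁻¹ = (1/det(R)) * [[d, -b], [-c, a]].
det(R) = (-10)*(6) - (-3)*(8) = -60 + 24 = -36.
R⁻¹ = (1/-36) * [[6, 3], [-8, -10]].
Dividing each entry by -36 and reducing:
R⁻¹ =
[     -1/6     -1/12 ]
[      2/9      5/18 ]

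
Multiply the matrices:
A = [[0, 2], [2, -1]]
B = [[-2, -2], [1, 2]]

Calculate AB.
[[2, 4], [-5, -6]]

Each entry (i,j) of AB = sum over k of A[i][k]*B[k][j].
(AB)[0][0] = (0)*(-2) + (2)*(1) = 2
(AB)[0][1] = (0)*(-2) + (2)*(2) = 4
(AB)[1][0] = (2)*(-2) + (-1)*(1) = -5
(AB)[1][1] = (2)*(-2) + (-1)*(2) = -6
AB = [[2, 4], [-5, -6]]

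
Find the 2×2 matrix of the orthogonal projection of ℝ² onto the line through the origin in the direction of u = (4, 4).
[[1/2, 1/2], [1/2, 1/2]]

The orthogonal projection onto the line spanned by a nonzero vector u = (a, b) has matrix P = (u uᵀ) / (uᵀ u) = (1/(a² + b²)) · [[a², ab], [ab, b²]].
Here u = (4, 4), so a² + b² = 16 + 16 = 32.
P = (1/32) · [[16, 16], [16, 16]] = [[1/2, 1/2], [1/2, 1/2]].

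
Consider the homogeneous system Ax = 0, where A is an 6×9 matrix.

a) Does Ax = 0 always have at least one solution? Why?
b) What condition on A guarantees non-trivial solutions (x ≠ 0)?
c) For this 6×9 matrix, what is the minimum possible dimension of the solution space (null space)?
a) Yes, x = 0 is always a solution. b) When A has linearly dependent columns (rank < n). c) Minimum nullity = 3.

a) x = 0 satisfies A·0 = 0, so the zero vector is always a solution.
b) Non-trivial solutions exist iff the columns of A are linearly dependent, equivalently rank(A) < n (the number of columns).
c) By rank-nullity, rank(A) + nullity(A) = n = 9. Since A has only 6 rows, rank(A) ≤ 6, so nullity(A) ≥ 9 - 6 = 3.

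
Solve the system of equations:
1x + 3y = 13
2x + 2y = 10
x = 1, y = 4

Use elimination (row reduction):
Equation 1: 1x + 3y = 13.
Equation 2: 2x + 2y = 10.
Multiply Eq1 by 2 and Eq2 by 1: 2x + 6y = 26;  2x + 2y = 10.
Subtract: (-4)y = -16, so y = 4.
Back-substitute into Eq1: 1x + 3*(4) = 13, so x = 1.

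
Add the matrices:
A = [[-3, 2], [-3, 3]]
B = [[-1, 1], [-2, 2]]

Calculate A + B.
[[-4, 3], [-5, 5]]

Add corresponding elements:
(-3)+(-1)=-4
(2)+(1)=3
(-3)+(-2)=-5
(3)+(2)=5
A + B = [[-4, 3], [-5, 5]]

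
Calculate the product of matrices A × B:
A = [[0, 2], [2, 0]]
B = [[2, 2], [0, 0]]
[[0, 0], [4, 4]]

Matrix multiplication:
C[0][0] = 0×2 + 2×0 = 0
C[0][1] = 0×2 + 2×0 = 0
C[1][0] = 2×2 + 0×0 = 4
C[1][1] = 2×2 + 0×0 = 4
Result: [[0, 0], [4, 4]]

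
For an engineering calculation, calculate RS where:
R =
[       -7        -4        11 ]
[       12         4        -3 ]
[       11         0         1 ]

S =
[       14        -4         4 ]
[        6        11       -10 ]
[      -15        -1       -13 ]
RS =
[     -287       -27      -131 ]
[      237        -1        47 ]
[      139       -45        31 ]

Matrix multiplication: (RS)[i][j] = sum over k of R[i][k] * S[k][j].
  (RS)[0][0] = (-7)*(14) + (-4)*(6) + (11)*(-15) = -287
  (RS)[0][1] = (-7)*(-4) + (-4)*(11) + (11)*(-1) = -27
  (RS)[0][2] = (-7)*(4) + (-4)*(-10) + (11)*(-13) = -131
  (RS)[1][0] = (12)*(14) + (4)*(6) + (-3)*(-15) = 237
  (RS)[1][1] = (12)*(-4) + (4)*(11) + (-3)*(-1) = -1
  (RS)[1][2] = (12)*(4) + (4)*(-10) + (-3)*(-13) = 47
  (RS)[2][0] = (11)*(14) + (0)*(6) + (1)*(-15) = 139
  (RS)[2][1] = (11)*(-4) + (0)*(11) + (1)*(-1) = -45
  (RS)[2][2] = (11)*(4) + (0)*(-10) + (1)*(-13) = 31
RS =
[     -287       -27      -131 ]
[      237        -1        47 ]
[      139       -45        31 ]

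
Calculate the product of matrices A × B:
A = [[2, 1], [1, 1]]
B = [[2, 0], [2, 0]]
[[6, 0], [4, 0]]

Matrix multiplication:
C[0][0] = 2×2 + 1×2 = 6
C[0][1] = 2×0 + 1×0 = 0
C[1][0] = 1×2 + 1×2 = 4
C[1][1] = 1×0 + 1×0 = 0
Result: [[6, 0], [4, 0]]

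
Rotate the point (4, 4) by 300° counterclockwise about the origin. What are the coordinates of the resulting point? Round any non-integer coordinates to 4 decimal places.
(5.4641, -1.4641)

Rotation matrix R(θ) = [[cos θ, -sin θ], [sin θ, cos θ]]; for θ = 300°:
R = [[1/2, √3/2], [-√3/2, 1/2]]
Result: R × [4, 4]ᵀ = [1/2·4 + (√3/2)·4, -√3/2·4 + (1/2)·4]ᵀ = (5.4641, -1.4641)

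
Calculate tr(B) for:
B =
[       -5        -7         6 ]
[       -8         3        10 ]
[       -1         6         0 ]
tr(B) = -5 + 3 + 0 = -2

The trace of a square matrix is the sum of its diagonal entries.
Diagonal entries of B: B[0][0] = -5, B[1][1] = 3, B[2][2] = 0.
tr(B) = -5 + 3 + 0 = -2.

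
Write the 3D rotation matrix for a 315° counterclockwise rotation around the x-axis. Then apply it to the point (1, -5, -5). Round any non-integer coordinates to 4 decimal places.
R = [[1, 0, 0], [0, √2/2, √2/2], [0, -√2/2, √2/2]]; R·(1, -5, -5) = (1.0000, -7.0711, 0.0000)

Rotation matrix for 315° around x-axis:
cos(315°) = √2/2, sin(315°) = -√2/2
R = [[1, 0, 0], [0, √2/2, √2/2], [0, -√2/2, √2/2]]
Apply to (1, -5, -5): R·[1, -5, -5]ᵀ = (1.0000, -7.0711, 0.0000)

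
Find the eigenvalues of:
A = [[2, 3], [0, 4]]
λ = 2, 4

Solve det(A - λI) = 0. For a 2×2 matrix this is λ² - (trace)λ + det = 0.
trace(A) = 2 + 4 = 6.
det(A) = (2)*(4) - (3)*(0) = 8 - 0 = 8.
Characteristic equation: λ² - (6)λ + (8) = 0.
Discriminant: (6)² - 4*(8) = 36 - 32 = 4.
Roots: λ = (6 ± √4) / 2 = 2, 4.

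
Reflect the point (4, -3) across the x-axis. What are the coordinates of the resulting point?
(4, 3)

Reflection across x-axis: (4, -3) → (4, 3)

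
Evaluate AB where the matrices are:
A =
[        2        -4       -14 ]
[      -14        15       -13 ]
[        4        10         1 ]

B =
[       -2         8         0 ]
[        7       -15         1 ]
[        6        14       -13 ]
AB =
[     -116      -120       178 ]
[       55      -519       184 ]
[       68      -104        -3 ]

Matrix multiplication: (AB)[i][j] = sum over k of A[i][k] * B[k][j].
  (AB)[0][0] = (2)*(-2) + (-4)*(7) + (-14)*(6) = -116
  (AB)[0][1] = (2)*(8) + (-4)*(-15) + (-14)*(14) = -120
  (AB)[0][2] = (2)*(0) + (-4)*(1) + (-14)*(-13) = 178
  (AB)[1][0] = (-14)*(-2) + (15)*(7) + (-13)*(6) = 55
  (AB)[1][1] = (-14)*(8) + (15)*(-15) + (-13)*(14) = -519
  (AB)[1][2] = (-14)*(0) + (15)*(1) + (-13)*(-13) = 184
  (AB)[2][0] = (4)*(-2) + (10)*(7) + (1)*(6) = 68
  (AB)[2][1] = (4)*(8) + (10)*(-15) + (1)*(14) = -104
  (AB)[2][2] = (4)*(0) + (10)*(1) + (1)*(-13) = -3
AB =
[     -116      -120       178 ]
[       55      -519       184 ]
[       68      -104        -3 ]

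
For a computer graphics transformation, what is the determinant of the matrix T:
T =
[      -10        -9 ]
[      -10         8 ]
det(T) = -170

For a 2×2 matrix [[a, b], [c, d]], det = a*d - b*c.
det(T) = (-10)*(8) - (-9)*(-10) = -80 - 90 = -170.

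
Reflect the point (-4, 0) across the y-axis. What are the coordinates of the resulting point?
(4, 0)

Reflection across y-axis: (-4, 0) → (4, 0)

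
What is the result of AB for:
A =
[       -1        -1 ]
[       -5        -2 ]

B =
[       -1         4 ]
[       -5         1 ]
AB =
[        6        -5 ]
[       15       -22 ]

Matrix multiplication: (AB)[i][j] = sum over k of A[i][k] * B[k][j].
  (AB)[0][0] = (-1)*(-1) + (-1)*(-5) = 6
  (AB)[0][1] = (-1)*(4) + (-1)*(1) = -5
  (AB)[1][0] = (-5)*(-1) + (-2)*(-5) = 15
  (AB)[1][1] = (-5)*(4) + (-2)*(1) = -22
AB =
[        6        -5 ]
[       15       -22 ]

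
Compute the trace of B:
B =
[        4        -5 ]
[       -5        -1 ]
tr(B) = 4 - 1 = 3

The trace of a square matrix is the sum of its diagonal entries.
Diagonal entries of B: B[0][0] = 4, B[1][1] = -1.
tr(B) = 4 - 1 = 3.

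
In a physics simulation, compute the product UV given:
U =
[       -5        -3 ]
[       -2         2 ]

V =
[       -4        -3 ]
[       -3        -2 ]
UV =
[       29        21 ]
[        2         2 ]

Matrix multiplication: (UV)[i][j] = sum over k of U[i][k] * V[k][j].
  (UV)[0][0] = (-5)*(-4) + (-3)*(-3) = 29
  (UV)[0][1] = (-5)*(-3) + (-3)*(-2) = 21
  (UV)[1][0] = (-2)*(-4) + (2)*(-3) = 2
  (UV)[1][1] = (-2)*(-3) + (2)*(-2) = 2
UV =
[       29        21 ]
[        2         2 ]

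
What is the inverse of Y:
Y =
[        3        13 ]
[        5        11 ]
det(Y) = -32
Y⁻¹ =
[   -11/32     13/32 ]
[     5/32     -3/32 ]

For a 2×2 matrix Y = [[a, b], [c, d]] with det(Y) ≠ 0, Y⁻¹ = (1/det(Y)) * [[d, -b], [-c, a]].
det(Y) = (3)*(11) - (13)*(5) = 33 - 65 = -32.
Y⁻¹ = (1/-32) * [[11, -13], [-5, 3]].
Dividing each entry by -32 and reducing:
Y⁻¹ =
[   -11/32     13/32 ]
[     5/32     -3/32 ]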